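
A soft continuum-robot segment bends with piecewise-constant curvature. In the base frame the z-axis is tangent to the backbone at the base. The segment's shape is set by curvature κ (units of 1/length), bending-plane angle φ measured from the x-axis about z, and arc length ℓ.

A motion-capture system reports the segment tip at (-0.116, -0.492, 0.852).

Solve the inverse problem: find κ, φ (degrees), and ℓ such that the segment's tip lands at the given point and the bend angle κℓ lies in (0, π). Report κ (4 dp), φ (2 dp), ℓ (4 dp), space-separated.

1.0301 256.73 1.0396

ρ = √(x²+y²) = √(-0.116² + -0.492²) = 0.50549
φ = atan2(y, x) mod 360° = atan2(-0.492, -0.116) = 256.7335°
|p|² = ρ² + z² = 0.50549² + 0.852² = 0.98142
κ = 2ρ / |p|² = 2×0.50549 / 0.98142 = 1.03012
θ = 2·atan2(ρ, z) = 2·atan2(0.50549, 0.852) = 1.07095 rad
ℓ = θ/κ = 1.07095/1.03012 = 1.03964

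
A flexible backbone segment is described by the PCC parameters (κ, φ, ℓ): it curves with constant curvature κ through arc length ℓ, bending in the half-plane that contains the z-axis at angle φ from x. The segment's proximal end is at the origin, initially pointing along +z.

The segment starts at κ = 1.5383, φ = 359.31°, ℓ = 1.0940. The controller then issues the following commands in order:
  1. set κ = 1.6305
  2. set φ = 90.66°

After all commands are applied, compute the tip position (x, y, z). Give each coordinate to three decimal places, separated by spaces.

-0.009 0.743 0.599

initial: κ=1.5383, φ=359.31°, ℓ=1.0940
cmd 1: set κ=1.6305 → (κ,φ,ℓ)=(1.6305,359.31°,1.0940) → tip=(0.7429,-0.0089,0.5995)
cmd 2: set φ=90.66° → (κ,φ,ℓ)=(1.6305,90.66°,1.0940) → tip=(-0.0086,0.7429,0.5995)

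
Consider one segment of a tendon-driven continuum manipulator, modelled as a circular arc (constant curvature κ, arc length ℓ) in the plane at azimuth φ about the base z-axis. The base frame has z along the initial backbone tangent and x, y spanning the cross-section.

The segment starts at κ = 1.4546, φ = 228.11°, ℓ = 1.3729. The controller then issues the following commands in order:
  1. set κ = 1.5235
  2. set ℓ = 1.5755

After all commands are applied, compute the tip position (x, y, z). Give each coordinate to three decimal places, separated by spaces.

initial: κ=1.4546, φ=228.11°, ℓ=1.3729
cmd 1: set κ=1.5235 → (κ,φ,ℓ)=(1.5235,228.11°,1.3729) → tip=(-0.6563,-0.7318,0.5694)
cmd 2: set ℓ=1.5755 → (κ,φ,ℓ)=(1.5235,228.11°,1.5755) → tip=(-0.7615,-0.8490,0.4432)

-0.762 -0.849 0.443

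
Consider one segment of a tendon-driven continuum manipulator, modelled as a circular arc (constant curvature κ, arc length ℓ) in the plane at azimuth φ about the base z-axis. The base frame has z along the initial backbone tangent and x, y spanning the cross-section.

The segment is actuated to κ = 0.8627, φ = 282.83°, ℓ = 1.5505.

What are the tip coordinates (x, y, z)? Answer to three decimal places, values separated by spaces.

θ = κ·ℓ = 0.8627 × 1.5505 = 1.33762 rad
ρ = (1 − cos θ)/κ = (1 − 0.23107)/0.8627 = 0.89130
z = sin θ / κ = 0.97294/0.8627 = 1.12778
x = ρ cos φ = 0.89130 × cos(282.83°) = 0.19792
y = ρ sin φ = 0.89130 × sin(282.83°) = -0.86905

0.198 -0.869 1.128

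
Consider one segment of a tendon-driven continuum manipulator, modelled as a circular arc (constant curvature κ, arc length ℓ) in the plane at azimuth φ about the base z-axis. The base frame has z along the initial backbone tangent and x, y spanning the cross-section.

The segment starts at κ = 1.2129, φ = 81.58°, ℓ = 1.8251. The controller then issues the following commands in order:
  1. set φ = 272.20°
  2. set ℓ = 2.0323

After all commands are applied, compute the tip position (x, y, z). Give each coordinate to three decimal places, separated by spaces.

initial: κ=1.2129, φ=81.58°, ℓ=1.8251
cmd 1: set φ=272.20° → (κ,φ,ℓ)=(1.2129,272.20°,1.8251) → tip=(0.0506,-1.3178,0.6599)
cmd 2: set ℓ=2.0323 → (κ,φ,ℓ)=(1.2129,272.20°,2.0323) → tip=(0.0563,-1.4662,0.5162)

0.056 -1.466 0.516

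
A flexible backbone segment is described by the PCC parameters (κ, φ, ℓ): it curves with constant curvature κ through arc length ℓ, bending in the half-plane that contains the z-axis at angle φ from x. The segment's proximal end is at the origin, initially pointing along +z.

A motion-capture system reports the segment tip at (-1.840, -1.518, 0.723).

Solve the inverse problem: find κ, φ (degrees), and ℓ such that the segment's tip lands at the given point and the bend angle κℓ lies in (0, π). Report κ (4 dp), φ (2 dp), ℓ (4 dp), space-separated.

ρ = √(x²+y²) = √(-1.840² + -1.518²) = 2.38536
φ = atan2(y, x) mod 360° = atan2(-1.518, -1.840) = 219.5226°
|p|² = ρ² + z² = 2.38536² + 0.723² = 6.21265
κ = 2ρ / |p|² = 2×2.38536 / 6.21265 = 0.76790
θ = 2·atan2(ρ, z) = 2·atan2(2.38536, 0.723) = 2.55300 rad
ℓ = θ/κ = 2.55300/0.76790 = 3.32464

0.7679 219.52 3.3246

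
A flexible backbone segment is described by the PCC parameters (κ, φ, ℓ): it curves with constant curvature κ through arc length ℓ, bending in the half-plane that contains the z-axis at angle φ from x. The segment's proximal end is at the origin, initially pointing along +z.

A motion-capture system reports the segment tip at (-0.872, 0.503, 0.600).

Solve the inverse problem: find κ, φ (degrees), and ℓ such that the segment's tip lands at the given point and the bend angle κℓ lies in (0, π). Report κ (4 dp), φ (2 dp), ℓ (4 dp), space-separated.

1.4660 150.02 1.4097

ρ = √(x²+y²) = √(-0.872² + 0.503²) = 1.00667
φ = atan2(y, x) mod 360° = atan2(0.503, -0.872) = 150.0222°
|p|² = ρ² + z² = 1.00667² + 0.600² = 1.37339
κ = 2ρ / |p|² = 2×1.00667 / 1.37339 = 1.46597
θ = 2·atan2(ρ, z) = 2·atan2(1.00667, 0.600) = 2.06661 rad
ℓ = θ/κ = 2.06661/1.46597 = 1.40973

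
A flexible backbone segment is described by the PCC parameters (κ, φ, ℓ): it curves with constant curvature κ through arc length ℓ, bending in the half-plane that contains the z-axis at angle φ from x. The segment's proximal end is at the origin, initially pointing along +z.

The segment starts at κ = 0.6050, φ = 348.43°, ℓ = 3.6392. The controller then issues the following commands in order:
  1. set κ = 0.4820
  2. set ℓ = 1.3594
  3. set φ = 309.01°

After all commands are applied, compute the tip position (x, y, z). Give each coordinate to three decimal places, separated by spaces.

0.270 -0.334 1.264

initial: κ=0.6050, φ=348.43°, ℓ=3.6392
cmd 1: set κ=0.4820 → (κ,φ,ℓ)=(0.4820,348.43°,3.6392) → tip=(2.4030,-0.4920,2.0399)
cmd 2: set ℓ=1.3594 → (κ,φ,ℓ)=(0.4820,348.43°,1.3594) → tip=(0.4209,-0.0862,1.2642)
cmd 3: set φ=309.01° → (κ,φ,ℓ)=(0.4820,309.01°,1.3594) → tip=(0.2704,-0.3339,1.2642)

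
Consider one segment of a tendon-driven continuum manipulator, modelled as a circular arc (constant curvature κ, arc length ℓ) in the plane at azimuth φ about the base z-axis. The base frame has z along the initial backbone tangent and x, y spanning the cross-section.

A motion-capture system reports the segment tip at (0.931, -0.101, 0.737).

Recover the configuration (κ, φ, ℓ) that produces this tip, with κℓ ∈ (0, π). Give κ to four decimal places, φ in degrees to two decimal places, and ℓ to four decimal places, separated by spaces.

ρ = √(x²+y²) = √(0.931² + -0.101²) = 0.93646
φ = atan2(y, x) mod 360° = atan2(-0.101, 0.931) = 353.8085°
|p|² = ρ² + z² = 0.93646² + 0.737² = 1.42013
κ = 2ρ / |p|² = 2×0.93646 / 1.42013 = 1.31884
θ = 2·atan2(ρ, z) = 2·atan2(0.93646, 0.737) = 1.80806 rad
ℓ = θ/κ = 1.80806/1.31884 = 1.37095

1.3188 353.81 1.3709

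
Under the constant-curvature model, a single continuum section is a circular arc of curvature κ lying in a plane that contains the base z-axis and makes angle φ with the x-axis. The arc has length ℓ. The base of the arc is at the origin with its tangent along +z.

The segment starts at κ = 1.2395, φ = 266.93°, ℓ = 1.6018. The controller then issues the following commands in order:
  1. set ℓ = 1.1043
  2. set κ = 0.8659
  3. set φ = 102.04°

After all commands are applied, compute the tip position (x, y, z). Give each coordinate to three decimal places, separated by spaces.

-0.102 0.478 0.944

initial: κ=1.2395, φ=266.93°, ℓ=1.6018
cmd 1: set ℓ=1.1043 → (κ,φ,ℓ)=(1.2395,266.93°,1.1043) → tip=(-0.0345,-0.6440,0.7904)
cmd 2: set κ=0.8659 → (κ,φ,ℓ)=(0.8659,266.93°,1.1043) → tip=(-0.0262,-0.4882,0.9435)
cmd 3: set φ=102.04° → (κ,φ,ℓ)=(0.8659,102.04°,1.1043) → tip=(-0.1020,0.4782,0.9435)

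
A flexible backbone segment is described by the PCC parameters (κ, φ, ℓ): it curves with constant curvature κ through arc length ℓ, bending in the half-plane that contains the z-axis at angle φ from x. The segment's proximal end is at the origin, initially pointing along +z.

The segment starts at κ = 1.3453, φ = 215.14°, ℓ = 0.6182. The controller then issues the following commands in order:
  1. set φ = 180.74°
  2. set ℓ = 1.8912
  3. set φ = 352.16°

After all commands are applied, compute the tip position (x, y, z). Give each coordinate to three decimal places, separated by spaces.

1.345 -0.185 0.418

initial: κ=1.3453, φ=215.14°, ℓ=0.6182
cmd 1: set φ=180.74° → (κ,φ,ℓ)=(1.3453,180.74°,0.6182) → tip=(-0.2426,-0.0031,0.5494)
cmd 2: set ℓ=1.8912 → (κ,φ,ℓ)=(1.3453,180.74°,1.8912) → tip=(-1.3578,-0.0175,0.4181)
cmd 3: set φ=352.16° → (κ,φ,ℓ)=(1.3453,352.16°,1.8912) → tip=(1.3452,-0.1852,0.4181)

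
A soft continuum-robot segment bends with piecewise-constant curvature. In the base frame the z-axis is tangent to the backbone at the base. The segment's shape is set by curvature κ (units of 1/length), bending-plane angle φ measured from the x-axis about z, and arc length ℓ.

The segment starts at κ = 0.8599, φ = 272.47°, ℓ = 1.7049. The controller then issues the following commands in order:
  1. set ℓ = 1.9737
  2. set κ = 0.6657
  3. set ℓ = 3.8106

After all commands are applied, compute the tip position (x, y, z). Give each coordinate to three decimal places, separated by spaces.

0.118 -2.735 0.854

initial: κ=0.8599, φ=272.47°, ℓ=1.7049
cmd 1: set ℓ=1.9737 → (κ,φ,ℓ)=(0.8599,272.47°,1.9737) → tip=(0.0564,-1.3083,1.1536)
cmd 2: set κ=0.6657 → (κ,φ,ℓ)=(0.6657,272.47°,1.9737) → tip=(0.0483,-1.1195,1.4529)
cmd 3: set ℓ=3.8106 → (κ,φ,ℓ)=(0.6657,272.47°,3.8106) → tip=(0.1180,-2.7353,0.8542)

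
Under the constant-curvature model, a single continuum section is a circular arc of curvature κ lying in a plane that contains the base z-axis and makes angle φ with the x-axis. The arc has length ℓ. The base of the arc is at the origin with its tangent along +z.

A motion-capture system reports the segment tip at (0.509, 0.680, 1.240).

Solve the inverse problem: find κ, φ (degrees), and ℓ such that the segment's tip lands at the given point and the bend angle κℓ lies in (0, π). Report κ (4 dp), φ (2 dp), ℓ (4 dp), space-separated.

ρ = √(x²+y²) = √(0.509² + 0.680²) = 0.84940
φ = atan2(y, x) mod 360° = atan2(0.680, 0.509) = 53.1841°
|p|² = ρ² + z² = 0.84940² + 1.240² = 2.25908
κ = 2ρ / |p|² = 2×0.84940 / 2.25908 = 0.75199
θ = 2·atan2(ρ, z) = 2·atan2(0.84940, 1.240) = 1.20118 rad
ℓ = θ/κ = 1.20118/0.75199 = 1.59733

0.7520 53.18 1.5973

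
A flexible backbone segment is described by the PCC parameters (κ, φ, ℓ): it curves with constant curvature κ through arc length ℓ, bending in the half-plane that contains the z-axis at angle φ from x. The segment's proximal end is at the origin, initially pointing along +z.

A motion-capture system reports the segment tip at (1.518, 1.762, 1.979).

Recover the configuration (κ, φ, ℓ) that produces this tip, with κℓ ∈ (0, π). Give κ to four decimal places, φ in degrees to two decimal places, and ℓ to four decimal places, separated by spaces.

0.4988 49.25 3.4715

ρ = √(x²+y²) = √(1.518² + 1.762²) = 2.32572
φ = atan2(y, x) mod 360° = atan2(1.762, 1.518) = 49.2544°
|p|² = ρ² + z² = 2.32572² + 1.979² = 9.32541
κ = 2ρ / |p|² = 2×2.32572 / 9.32541 = 0.49879
θ = 2·atan2(ρ, z) = 2·atan2(2.32572, 1.979) = 1.73154 rad
ℓ = θ/κ = 1.73154/0.49879 = 3.47146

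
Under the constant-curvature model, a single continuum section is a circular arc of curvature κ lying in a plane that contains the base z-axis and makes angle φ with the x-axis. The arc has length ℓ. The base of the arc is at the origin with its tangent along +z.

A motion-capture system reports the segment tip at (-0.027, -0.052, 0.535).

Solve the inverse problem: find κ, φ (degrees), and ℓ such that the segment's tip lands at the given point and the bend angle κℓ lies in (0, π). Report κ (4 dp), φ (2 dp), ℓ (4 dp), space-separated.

0.4046 242.56 0.5393

ρ = √(x²+y²) = √(-0.027² + -0.052²) = 0.05859
φ = atan2(y, x) mod 360° = atan2(-0.052, -0.027) = 242.5603°
|p|² = ρ² + z² = 0.05859² + 0.535² = 0.28966
κ = 2ρ / |p|² = 2×0.05859 / 0.28966 = 0.40456
θ = 2·atan2(ρ, z) = 2·atan2(0.05859, 0.535) = 0.21817 rad
ℓ = θ/κ = 0.21817/0.40456 = 0.53927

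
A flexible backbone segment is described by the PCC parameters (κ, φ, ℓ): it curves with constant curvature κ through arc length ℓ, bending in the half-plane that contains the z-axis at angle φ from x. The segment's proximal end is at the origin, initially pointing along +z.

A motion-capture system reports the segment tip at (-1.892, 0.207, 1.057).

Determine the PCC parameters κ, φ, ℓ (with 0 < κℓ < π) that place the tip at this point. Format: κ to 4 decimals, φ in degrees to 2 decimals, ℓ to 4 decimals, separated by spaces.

0.8031 173.76 2.6493

ρ = √(x²+y²) = √(-1.892² + 0.207²) = 1.90329
φ = atan2(y, x) mod 360° = atan2(0.207, -1.892) = 173.7562°
|p|² = ρ² + z² = 1.90329² + 1.057² = 4.73976
κ = 2ρ / |p|² = 2×1.90329 / 4.73976 = 0.80312
θ = 2·atan2(ρ, z) = 2·atan2(1.90329, 1.057) = 2.12770 rad
ℓ = θ/κ = 2.12770/0.80312 = 2.64931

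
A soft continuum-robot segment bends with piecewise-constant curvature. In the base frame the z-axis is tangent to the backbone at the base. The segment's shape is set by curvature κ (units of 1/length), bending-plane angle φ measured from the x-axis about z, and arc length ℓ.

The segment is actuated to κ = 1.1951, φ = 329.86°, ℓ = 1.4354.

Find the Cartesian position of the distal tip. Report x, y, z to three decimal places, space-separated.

θ = κ·ℓ = 1.1951 × 1.4354 = 1.71545 rad
ρ = (1 − cos θ)/κ = (1 − -0.14415)/1.1951 = 0.95736
z = sin θ / κ = 0.98956/1.1951 = 0.82801
x = ρ cos φ = 0.95736 × cos(329.86°) = 0.82793
y = ρ sin φ = 0.95736 × sin(329.86°) = -0.48071

0.828 -0.481 0.828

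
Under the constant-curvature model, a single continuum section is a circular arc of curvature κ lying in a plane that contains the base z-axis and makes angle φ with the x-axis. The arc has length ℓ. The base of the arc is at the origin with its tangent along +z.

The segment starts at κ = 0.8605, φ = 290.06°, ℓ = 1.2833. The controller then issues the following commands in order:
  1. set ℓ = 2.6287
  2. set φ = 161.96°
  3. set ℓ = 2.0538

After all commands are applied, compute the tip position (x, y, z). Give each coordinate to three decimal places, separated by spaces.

-1.321 0.430 1.140

initial: κ=0.8605, φ=290.06°, ℓ=1.2833
cmd 1: set ℓ=2.6287 → (κ,φ,ℓ)=(0.8605,290.06°,2.6287) → tip=(0.6527,-1.7875,0.8954)
cmd 2: set φ=161.96° → (κ,φ,ℓ)=(0.8605,161.96°,2.6287) → tip=(-1.8094,0.5893,0.8954)
cmd 3: set ℓ=2.0538 → (κ,φ,ℓ)=(0.8605,161.96°,2.0538) → tip=(-1.3207,0.4301,1.1398)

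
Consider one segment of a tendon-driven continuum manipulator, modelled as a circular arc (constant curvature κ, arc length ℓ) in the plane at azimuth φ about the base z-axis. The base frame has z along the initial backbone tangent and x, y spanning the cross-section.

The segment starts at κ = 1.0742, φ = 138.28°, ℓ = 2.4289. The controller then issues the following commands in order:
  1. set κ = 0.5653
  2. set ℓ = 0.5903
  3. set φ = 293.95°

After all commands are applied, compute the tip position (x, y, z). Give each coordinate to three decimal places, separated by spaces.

initial: κ=1.0742, φ=138.28°, ℓ=2.4289
cmd 1: set κ=0.5653 → (κ,φ,ℓ)=(0.5653,138.28°,2.4289) → tip=(-1.0610,0.9460,1.7345)
cmd 2: set ℓ=0.5903 → (κ,φ,ℓ)=(0.5653,138.28°,0.5903) → tip=(-0.0728,0.0649,0.5794)
cmd 3: set φ=293.95° → (κ,φ,ℓ)=(0.5653,293.95°,0.5903) → tip=(0.0396,-0.0892,0.5794)

0.040 -0.089 0.579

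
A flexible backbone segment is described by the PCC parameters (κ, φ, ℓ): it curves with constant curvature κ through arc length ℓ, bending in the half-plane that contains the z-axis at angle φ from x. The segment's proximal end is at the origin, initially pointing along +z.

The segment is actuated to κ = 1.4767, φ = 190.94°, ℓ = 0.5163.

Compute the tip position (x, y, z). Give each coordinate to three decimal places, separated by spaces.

-0.184 -0.036 0.468

θ = κ·ℓ = 1.4767 × 0.5163 = 0.76242 rad
ρ = (1 − cos θ)/κ = (1 − 0.72317)/1.4767 = 0.18747
z = sin θ / κ = 0.69067/1.4767 = 0.46771
x = ρ cos φ = 0.18747 × cos(190.94°) = -0.18406
y = ρ sin φ = 0.18747 × sin(190.94°) = -0.03558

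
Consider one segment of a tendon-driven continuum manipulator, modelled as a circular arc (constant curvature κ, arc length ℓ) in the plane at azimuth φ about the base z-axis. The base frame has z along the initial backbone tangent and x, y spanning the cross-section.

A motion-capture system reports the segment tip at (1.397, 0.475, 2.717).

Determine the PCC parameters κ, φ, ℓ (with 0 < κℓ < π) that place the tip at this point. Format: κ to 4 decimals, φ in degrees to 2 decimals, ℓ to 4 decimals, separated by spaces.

0.3087 18.78 3.2231

ρ = √(x²+y²) = √(1.397² + 0.475²) = 1.47555
φ = atan2(y, x) mod 360° = atan2(0.475, 1.397) = 18.7788°
|p|² = ρ² + z² = 1.47555² + 2.717² = 9.55932
κ = 2ρ / |p|² = 2×1.47555 / 9.55932 = 0.30871
θ = 2·atan2(ρ, z) = 2·atan2(1.47555, 2.717) = 0.99503 rad
ℓ = θ/κ = 0.99503/0.30871 = 3.22315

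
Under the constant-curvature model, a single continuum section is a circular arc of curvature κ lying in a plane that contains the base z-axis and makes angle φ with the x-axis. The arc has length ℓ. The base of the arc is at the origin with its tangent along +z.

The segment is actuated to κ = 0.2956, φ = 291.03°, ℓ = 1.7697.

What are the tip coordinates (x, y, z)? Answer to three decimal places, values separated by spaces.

0.162 -0.422 1.690

θ = κ·ℓ = 0.2956 × 1.7697 = 0.52312 rad
ρ = (1 − cos θ)/κ = (1 − 0.86626)/0.2956 = 0.45243
z = sin θ / κ = 0.49959/0.2956 = 1.69008
x = ρ cos φ = 0.45243 × cos(291.03°) = 0.16236
y = ρ sin φ = 0.45243 × sin(291.03°) = -0.42229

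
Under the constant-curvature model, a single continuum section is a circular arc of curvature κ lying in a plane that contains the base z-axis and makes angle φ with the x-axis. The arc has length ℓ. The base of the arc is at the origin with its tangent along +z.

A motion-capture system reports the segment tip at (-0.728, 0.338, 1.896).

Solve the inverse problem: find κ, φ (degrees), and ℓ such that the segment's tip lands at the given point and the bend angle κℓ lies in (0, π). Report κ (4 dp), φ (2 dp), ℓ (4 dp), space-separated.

ρ = √(x²+y²) = √(-0.728² + 0.338²) = 0.80264
φ = atan2(y, x) mod 360° = atan2(0.338, -0.728) = 155.0952°
|p|² = ρ² + z² = 0.80264² + 1.896² = 4.23904
κ = 2ρ / |p|² = 2×0.80264 / 4.23904 = 0.37869
θ = 2·atan2(ρ, z) = 2·atan2(0.80264, 1.896) = 0.80091 rad
ℓ = θ/κ = 0.80091/0.37869 = 2.11497

0.3787 155.10 2.1150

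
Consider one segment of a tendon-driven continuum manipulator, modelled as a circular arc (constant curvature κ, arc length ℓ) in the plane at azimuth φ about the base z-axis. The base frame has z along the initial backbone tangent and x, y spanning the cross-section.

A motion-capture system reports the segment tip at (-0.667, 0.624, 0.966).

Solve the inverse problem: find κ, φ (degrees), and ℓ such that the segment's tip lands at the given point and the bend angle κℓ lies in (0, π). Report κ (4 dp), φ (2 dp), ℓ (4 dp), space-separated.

ρ = √(x²+y²) = √(-0.667² + 0.624²) = 0.91338
φ = atan2(y, x) mod 360° = atan2(0.624, -0.667) = 136.9077°
|p|² = ρ² + z² = 0.91338² + 0.966² = 1.76742
κ = 2ρ / |p|² = 2×0.91338 / 1.76742 = 1.03358
θ = 2·atan2(ρ, z) = 2·atan2(0.91338, 0.966) = 1.51481 rad
ℓ = θ/κ = 1.51481/1.03358 = 1.46561

1.0336 136.91 1.4656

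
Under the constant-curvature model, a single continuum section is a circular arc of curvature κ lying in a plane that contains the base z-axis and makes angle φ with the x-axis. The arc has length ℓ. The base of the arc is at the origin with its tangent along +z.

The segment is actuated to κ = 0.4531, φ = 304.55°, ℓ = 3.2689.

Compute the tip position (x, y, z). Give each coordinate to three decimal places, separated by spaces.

θ = κ·ℓ = 0.4531 × 3.2689 = 1.48114 rad
ρ = (1 − cos θ)/κ = (1 − 0.08954)/0.4531 = 2.00941
z = sin θ / κ = 0.99598/0.4531 = 2.19815
x = ρ cos φ = 2.00941 × cos(304.55°) = 1.13959
y = ρ sin φ = 2.00941 × sin(304.55°) = -1.65501

1.140 -1.655 2.198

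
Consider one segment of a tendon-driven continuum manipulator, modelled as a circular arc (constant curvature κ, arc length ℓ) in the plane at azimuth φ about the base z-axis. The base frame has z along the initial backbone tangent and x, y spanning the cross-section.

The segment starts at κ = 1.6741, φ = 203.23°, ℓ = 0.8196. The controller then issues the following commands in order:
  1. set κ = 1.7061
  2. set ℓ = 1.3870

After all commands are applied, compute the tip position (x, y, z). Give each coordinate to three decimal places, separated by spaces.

initial: κ=1.6741, φ=203.23°, ℓ=0.8196
cmd 1: set κ=1.7061 → (κ,φ,ℓ)=(1.7061,203.23°,0.8196) → tip=(-0.4462,-0.1915,0.5774)
cmd 2: set ℓ=1.3870 → (κ,φ,ℓ)=(1.7061,203.23°,1.3870) → tip=(-0.9233,-0.3963,0.4102)

-0.923 -0.396 0.410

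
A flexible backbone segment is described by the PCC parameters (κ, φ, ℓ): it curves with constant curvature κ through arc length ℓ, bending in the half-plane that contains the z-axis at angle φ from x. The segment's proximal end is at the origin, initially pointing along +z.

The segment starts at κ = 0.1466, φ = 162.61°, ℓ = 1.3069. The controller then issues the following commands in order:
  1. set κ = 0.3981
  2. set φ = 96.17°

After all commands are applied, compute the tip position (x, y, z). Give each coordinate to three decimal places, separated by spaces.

-0.036 0.330 1.249

initial: κ=0.1466, φ=162.61°, ℓ=1.3069
cmd 1: set κ=0.3981 → (κ,φ,ℓ)=(0.3981,162.61°,1.3069) → tip=(-0.3172,0.0993,1.2487)
cmd 2: set φ=96.17° → (κ,φ,ℓ)=(0.3981,96.17°,1.3069) → tip=(-0.0357,0.3304,1.2487)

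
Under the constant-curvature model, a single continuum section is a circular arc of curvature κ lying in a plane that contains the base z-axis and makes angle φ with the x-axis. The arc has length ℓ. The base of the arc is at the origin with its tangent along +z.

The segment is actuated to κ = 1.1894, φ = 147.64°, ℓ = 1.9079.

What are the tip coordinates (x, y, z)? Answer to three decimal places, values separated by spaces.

-1.167 0.739 0.644

θ = κ·ℓ = 1.1894 × 1.9079 = 2.26926 rad
ρ = (1 − cos θ)/κ = (1 − -0.64304)/1.1894 = 1.38140
z = sin θ / κ = 0.76583/1.1894 = 0.64388
x = ρ cos φ = 1.38140 × cos(147.64°) = -1.16687
y = ρ sin φ = 1.38140 × sin(147.64°) = 0.73938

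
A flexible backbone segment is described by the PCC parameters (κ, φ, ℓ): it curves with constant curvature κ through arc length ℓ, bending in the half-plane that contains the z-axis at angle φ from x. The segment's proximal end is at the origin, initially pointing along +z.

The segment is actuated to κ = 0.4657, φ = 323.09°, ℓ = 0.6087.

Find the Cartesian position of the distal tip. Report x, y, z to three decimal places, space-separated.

0.069 -0.051 0.601

θ = κ·ℓ = 0.4657 × 0.6087 = 0.28347 rad
ρ = (1 − cos θ)/κ = (1 − 0.96009)/0.4657 = 0.08570
z = sin θ / κ = 0.27969/0.4657 = 0.60058
x = ρ cos φ = 0.08570 × cos(323.09°) = 0.06852
y = ρ sin φ = 0.08570 × sin(323.09°) = -0.05147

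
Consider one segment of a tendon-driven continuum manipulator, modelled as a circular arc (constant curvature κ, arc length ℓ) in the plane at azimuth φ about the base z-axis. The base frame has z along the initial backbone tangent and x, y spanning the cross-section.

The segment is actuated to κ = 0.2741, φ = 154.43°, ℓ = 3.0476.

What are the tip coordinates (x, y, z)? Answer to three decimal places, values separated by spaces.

-1.083 0.518 2.705

θ = κ·ℓ = 0.2741 × 3.0476 = 0.83535 rad
ρ = (1 − cos θ)/κ = (1 − 0.67092)/0.2741 = 1.20058
z = sin θ / κ = 0.74153/0.2741 = 2.70532
x = ρ cos φ = 1.20058 × cos(154.43°) = -1.08300
y = ρ sin φ = 1.20058 × sin(154.43°) = 0.51819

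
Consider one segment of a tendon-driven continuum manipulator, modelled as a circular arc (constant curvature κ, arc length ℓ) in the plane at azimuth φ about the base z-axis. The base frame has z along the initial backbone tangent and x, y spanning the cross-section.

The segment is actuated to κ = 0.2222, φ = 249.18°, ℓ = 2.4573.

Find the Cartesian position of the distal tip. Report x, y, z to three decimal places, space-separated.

θ = κ·ℓ = 0.2222 × 2.4573 = 0.54601 rad
ρ = (1 − cos θ)/κ = (1 − 0.85460)/0.2222 = 0.65436
z = sin θ / κ = 0.51928/0.2222 = 2.33701
x = ρ cos φ = 0.65436 × cos(249.18°) = -0.23258
y = ρ sin φ = 0.65436 × sin(249.18°) = -0.61163

-0.233 -0.612 2.337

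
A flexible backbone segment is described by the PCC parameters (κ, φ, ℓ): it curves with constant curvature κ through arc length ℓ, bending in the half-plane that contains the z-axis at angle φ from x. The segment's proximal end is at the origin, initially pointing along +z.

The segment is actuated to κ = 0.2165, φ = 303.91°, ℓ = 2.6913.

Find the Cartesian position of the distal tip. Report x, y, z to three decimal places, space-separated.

θ = κ·ℓ = 0.2165 × 2.6913 = 0.58267 rad
ρ = (1 − cos θ)/κ = (1 − 0.83500)/0.2165 = 0.76213
z = sin θ / κ = 0.55025/0.2165 = 2.54158
x = ρ cos φ = 0.76213 × cos(303.91°) = 0.42519
y = ρ sin φ = 0.76213 × sin(303.91°) = -0.63250

0.425 -0.633 2.542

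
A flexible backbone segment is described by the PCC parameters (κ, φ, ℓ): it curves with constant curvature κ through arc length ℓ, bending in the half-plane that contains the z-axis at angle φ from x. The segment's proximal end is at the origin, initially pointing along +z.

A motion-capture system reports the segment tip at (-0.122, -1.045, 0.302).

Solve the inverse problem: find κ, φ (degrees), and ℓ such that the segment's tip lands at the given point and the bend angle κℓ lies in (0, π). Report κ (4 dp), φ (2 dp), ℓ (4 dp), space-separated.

1.7563 263.34 1.4705

ρ = √(x²+y²) = √(-0.122² + -1.045²) = 1.05210
φ = atan2(y, x) mod 360° = atan2(-1.045, -0.122) = 263.3411°
|p|² = ρ² + z² = 1.05210² + 0.302² = 1.19811
κ = 2ρ / |p|² = 2×1.05210 / 1.19811 = 1.75626
θ = 2·atan2(ρ, z) = 2·atan2(1.05210, 0.302) = 2.58253 rad
ℓ = θ/κ = 2.58253/1.75626 = 1.47047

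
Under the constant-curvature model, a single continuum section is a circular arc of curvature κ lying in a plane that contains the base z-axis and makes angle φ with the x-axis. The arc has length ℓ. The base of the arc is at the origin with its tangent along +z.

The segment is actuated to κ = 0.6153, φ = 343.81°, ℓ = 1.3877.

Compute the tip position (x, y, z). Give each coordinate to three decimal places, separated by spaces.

θ = κ·ℓ = 0.6153 × 1.3877 = 0.85385 rad
ρ = (1 − cos θ)/κ = (1 − 0.65708)/0.6153 = 0.55731
z = sin θ / κ = 0.75382/0.6153 = 1.22512
x = ρ cos φ = 0.55731 × cos(343.81°) = 0.53521
y = ρ sin φ = 0.55731 × sin(343.81°) = -0.15539

0.535 -0.155 1.225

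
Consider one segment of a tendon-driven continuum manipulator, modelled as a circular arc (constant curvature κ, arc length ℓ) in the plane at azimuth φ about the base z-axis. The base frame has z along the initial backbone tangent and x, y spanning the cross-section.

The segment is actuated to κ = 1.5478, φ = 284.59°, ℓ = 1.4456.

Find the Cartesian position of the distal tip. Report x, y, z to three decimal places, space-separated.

θ = κ·ℓ = 1.5478 × 1.4456 = 2.23750 rad
ρ = (1 − cos θ)/κ = (1 − -0.61840)/1.5478 = 1.04561
z = sin θ / κ = 0.78586/1.5478 = 0.50773
x = ρ cos φ = 1.04561 × cos(284.59°) = 0.26339
y = ρ sin φ = 1.04561 × sin(284.59°) = -1.01189

0.263 -1.012 0.508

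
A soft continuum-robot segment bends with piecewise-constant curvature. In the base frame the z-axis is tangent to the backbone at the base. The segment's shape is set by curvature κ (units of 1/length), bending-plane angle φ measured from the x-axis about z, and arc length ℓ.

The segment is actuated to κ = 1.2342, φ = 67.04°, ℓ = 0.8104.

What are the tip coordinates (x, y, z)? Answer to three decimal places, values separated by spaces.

0.145 0.343 0.682

θ = κ·ℓ = 1.2342 × 0.8104 = 1.00020 rad
ρ = (1 − cos θ)/κ = (1 − 0.54014)/1.2342 = 0.37260
z = sin θ / κ = 0.84158/1.2342 = 0.68188
x = ρ cos φ = 0.37260 × cos(67.04°) = 0.14535
y = ρ sin φ = 0.37260 × sin(67.04°) = 0.34308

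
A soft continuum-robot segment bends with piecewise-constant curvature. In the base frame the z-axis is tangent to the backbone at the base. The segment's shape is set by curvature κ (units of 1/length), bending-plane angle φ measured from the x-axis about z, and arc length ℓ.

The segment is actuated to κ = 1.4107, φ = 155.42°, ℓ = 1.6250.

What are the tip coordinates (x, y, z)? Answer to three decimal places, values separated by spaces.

θ = κ·ℓ = 1.4107 × 1.6250 = 2.29239 rad
ρ = (1 − cos θ)/κ = (1 − -0.66058)/1.4107 = 1.17713
z = sin θ / κ = 0.75076/1.4107 = 0.53219
x = ρ cos φ = 1.17713 × cos(155.42°) = -1.07046
y = ρ sin φ = 1.17713 × sin(155.42°) = 0.48964

-1.070 0.490 0.532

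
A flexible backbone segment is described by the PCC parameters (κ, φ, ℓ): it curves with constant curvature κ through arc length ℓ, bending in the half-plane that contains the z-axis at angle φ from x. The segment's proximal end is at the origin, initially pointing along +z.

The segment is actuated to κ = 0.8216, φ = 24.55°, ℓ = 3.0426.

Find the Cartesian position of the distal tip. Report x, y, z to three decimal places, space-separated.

θ = κ·ℓ = 0.8216 × 3.0426 = 2.49980 rad
ρ = (1 − cos θ)/κ = (1 − -0.80102)/0.8216 = 2.19209
z = sin θ / κ = 0.59863/0.8216 = 0.72862
x = ρ cos φ = 2.19209 × cos(24.55°) = 1.99393
y = ρ sin φ = 2.19209 × sin(24.55°) = 0.91079

1.994 0.911 0.729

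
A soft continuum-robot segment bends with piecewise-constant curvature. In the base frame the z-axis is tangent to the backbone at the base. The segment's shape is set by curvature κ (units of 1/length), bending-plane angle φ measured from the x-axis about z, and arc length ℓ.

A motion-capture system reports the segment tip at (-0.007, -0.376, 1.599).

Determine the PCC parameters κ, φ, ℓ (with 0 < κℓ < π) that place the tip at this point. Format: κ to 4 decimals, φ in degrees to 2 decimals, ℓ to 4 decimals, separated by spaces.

0.2787 268.93 1.6573

ρ = √(x²+y²) = √(-0.007² + -0.376²) = 0.37607
φ = atan2(y, x) mod 360° = atan2(-0.376, -0.007) = 268.9334°
|p|² = ρ² + z² = 0.37607² + 1.599² = 2.69823
κ = 2ρ / |p|² = 2×0.37607 / 2.69823 = 0.27875
θ = 2·atan2(ρ, z) = 2·atan2(0.37607, 1.599) = 0.46198 rad
ℓ = θ/κ = 0.46198/0.27875 = 1.65733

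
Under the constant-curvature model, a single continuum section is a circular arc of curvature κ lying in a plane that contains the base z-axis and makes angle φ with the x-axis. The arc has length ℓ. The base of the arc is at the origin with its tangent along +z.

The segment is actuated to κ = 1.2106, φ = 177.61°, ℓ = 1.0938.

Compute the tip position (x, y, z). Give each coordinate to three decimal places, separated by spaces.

-0.624 0.026 0.801

θ = κ·ℓ = 1.2106 × 1.0938 = 1.32415 rad
ρ = (1 − cos θ)/κ = (1 − 0.24415)/1.2106 = 0.62436
z = sin θ / κ = 0.96974/1.2106 = 0.80104
x = ρ cos φ = 0.62436 × cos(177.61°) = -0.62382
y = ρ sin φ = 0.62436 × sin(177.61°) = 0.02604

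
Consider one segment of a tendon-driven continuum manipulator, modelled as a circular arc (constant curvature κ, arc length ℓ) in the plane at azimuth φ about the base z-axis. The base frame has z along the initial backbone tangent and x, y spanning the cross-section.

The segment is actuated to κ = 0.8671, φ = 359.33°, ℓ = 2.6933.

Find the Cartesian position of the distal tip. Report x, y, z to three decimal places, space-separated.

θ = κ·ℓ = 0.8671 × 2.6933 = 2.33536 rad
ρ = (1 − cos θ)/κ = (1 − -0.69222)/0.8671 = 1.95159
z = sin θ / κ = 0.72168/0.8671 = 0.83230
x = ρ cos φ = 1.95159 × cos(359.33°) = 1.95146
y = ρ sin φ = 1.95159 × sin(359.33°) = -0.02282

1.951 -0.023 0.832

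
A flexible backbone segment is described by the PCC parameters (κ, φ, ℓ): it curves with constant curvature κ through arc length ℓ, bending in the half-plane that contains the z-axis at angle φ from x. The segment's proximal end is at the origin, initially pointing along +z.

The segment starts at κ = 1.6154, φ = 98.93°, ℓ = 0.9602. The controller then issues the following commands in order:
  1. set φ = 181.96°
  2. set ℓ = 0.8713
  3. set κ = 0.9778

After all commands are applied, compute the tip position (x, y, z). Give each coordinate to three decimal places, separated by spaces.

initial: κ=1.6154, φ=98.93°, ℓ=0.9602
cmd 1: set φ=181.96° → (κ,φ,ℓ)=(1.6154,181.96°,0.9602) → tip=(-0.6065,-0.0208,0.6189)
cmd 2: set ℓ=0.8713 → (κ,φ,ℓ)=(1.6154,181.96°,0.8713) → tip=(-0.5181,-0.0177,0.6108)
cmd 3: set κ=0.9778 → (κ,φ,ℓ)=(0.9778,181.96°,0.8713) → tip=(-0.3490,-0.0119,0.7697)

-0.349 -0.012 0.770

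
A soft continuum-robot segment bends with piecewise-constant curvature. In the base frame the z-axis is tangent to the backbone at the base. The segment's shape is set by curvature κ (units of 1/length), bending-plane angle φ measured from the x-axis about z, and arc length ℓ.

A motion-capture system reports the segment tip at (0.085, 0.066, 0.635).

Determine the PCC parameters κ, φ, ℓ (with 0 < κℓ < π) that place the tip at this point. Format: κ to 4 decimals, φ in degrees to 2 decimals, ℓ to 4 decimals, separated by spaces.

0.5189 37.83 0.6471

ρ = √(x²+y²) = √(0.085² + 0.066²) = 0.10762
φ = atan2(y, x) mod 360° = atan2(0.066, 0.085) = 37.8283°
|p|² = ρ² + z² = 0.10762² + 0.635² = 0.41481
κ = 2ρ / |p|² = 2×0.10762 / 0.41481 = 0.51887
θ = 2·atan2(ρ, z) = 2·atan2(0.10762, 0.635) = 0.33575 rad
ℓ = θ/κ = 0.33575/0.51887 = 0.64709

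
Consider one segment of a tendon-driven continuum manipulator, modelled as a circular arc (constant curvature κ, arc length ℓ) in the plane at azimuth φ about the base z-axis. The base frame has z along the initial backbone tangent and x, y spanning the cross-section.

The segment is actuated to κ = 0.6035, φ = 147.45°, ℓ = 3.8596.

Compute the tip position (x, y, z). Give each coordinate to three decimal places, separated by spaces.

θ = κ·ℓ = 0.6035 × 3.8596 = 2.32927 rad
ρ = (1 − cos θ)/κ = (1 − -0.68781)/0.6035 = 2.79671
z = sin θ / κ = 0.72589/0.6035 = 1.20280
x = ρ cos φ = 2.79671 × cos(147.45°) = -2.35741
y = ρ sin φ = 2.79671 × sin(147.45°) = 1.50473

-2.357 1.505 1.203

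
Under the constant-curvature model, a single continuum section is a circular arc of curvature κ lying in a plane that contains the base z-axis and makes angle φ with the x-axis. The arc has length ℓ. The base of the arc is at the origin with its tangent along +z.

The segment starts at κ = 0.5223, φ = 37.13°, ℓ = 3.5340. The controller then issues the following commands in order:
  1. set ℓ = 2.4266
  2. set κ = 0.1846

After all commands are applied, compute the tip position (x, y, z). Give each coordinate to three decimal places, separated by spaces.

0.426 0.323 2.346

initial: κ=0.5223, φ=37.13°, ℓ=3.5340
cmd 1: set ℓ=2.4266 → (κ,φ,ℓ)=(0.5223,37.13°,2.4266) → tip=(1.0704,0.8104,1.8272)
cmd 2: set κ=0.1846 → (κ,φ,ℓ)=(0.1846,37.13°,2.4266) → tip=(0.4261,0.3226,2.3463)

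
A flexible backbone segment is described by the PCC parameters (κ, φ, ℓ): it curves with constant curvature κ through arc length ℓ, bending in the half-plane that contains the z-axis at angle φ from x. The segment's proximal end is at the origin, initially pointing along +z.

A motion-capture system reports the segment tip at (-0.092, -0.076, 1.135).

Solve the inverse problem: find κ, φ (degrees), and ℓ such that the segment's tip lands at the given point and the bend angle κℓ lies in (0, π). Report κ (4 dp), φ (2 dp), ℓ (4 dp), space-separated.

ρ = √(x²+y²) = √(-0.092² + -0.076²) = 0.11933
φ = atan2(y, x) mod 360° = atan2(-0.076, -0.092) = 219.5597°
|p|² = ρ² + z² = 0.11933² + 1.135² = 1.30246
κ = 2ρ / |p|² = 2×0.11933 / 1.30246 = 0.18324
θ = 2·atan2(ρ, z) = 2·atan2(0.11933, 1.135) = 0.20951 rad
ℓ = θ/κ = 0.20951/0.18324 = 1.14335

0.1832 219.56 1.1433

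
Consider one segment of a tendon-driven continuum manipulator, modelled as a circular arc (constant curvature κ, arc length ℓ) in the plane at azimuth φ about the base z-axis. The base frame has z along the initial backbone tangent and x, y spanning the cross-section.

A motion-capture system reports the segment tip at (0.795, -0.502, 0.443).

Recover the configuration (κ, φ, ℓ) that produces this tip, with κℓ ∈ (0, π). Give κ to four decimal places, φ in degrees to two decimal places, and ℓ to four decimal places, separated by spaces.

1.7407 327.73 1.2989

ρ = √(x²+y²) = √(0.795² + -0.502²) = 0.94023
φ = atan2(y, x) mod 360° = atan2(-0.502, 0.795) = 327.7298°
|p|² = ρ² + z² = 0.94023² + 0.443² = 1.08028
κ = 2ρ / |p|² = 2×0.94023 / 1.08028 = 1.74072
θ = 2·atan2(ρ, z) = 2·atan2(0.94023, 0.443) = 2.26097 rad
ℓ = θ/κ = 2.26097/1.74072 = 1.29887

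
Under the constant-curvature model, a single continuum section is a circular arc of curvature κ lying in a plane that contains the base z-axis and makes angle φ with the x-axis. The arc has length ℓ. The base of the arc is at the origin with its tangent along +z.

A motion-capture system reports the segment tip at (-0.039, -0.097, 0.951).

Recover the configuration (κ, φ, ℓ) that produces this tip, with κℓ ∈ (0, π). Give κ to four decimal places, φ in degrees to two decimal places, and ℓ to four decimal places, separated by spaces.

0.2284 248.10 0.9586

ρ = √(x²+y²) = √(-0.039² + -0.097²) = 0.10455
φ = atan2(y, x) mod 360° = atan2(-0.097, -0.039) = 248.0968°
|p|² = ρ² + z² = 0.10455² + 0.951² = 0.91533
κ = 2ρ / |p|² = 2×0.10455 / 0.91533 = 0.22843
θ = 2·atan2(ρ, z) = 2·atan2(0.10455, 0.951) = 0.21899 rad
ℓ = θ/κ = 0.21899/0.22843 = 0.95864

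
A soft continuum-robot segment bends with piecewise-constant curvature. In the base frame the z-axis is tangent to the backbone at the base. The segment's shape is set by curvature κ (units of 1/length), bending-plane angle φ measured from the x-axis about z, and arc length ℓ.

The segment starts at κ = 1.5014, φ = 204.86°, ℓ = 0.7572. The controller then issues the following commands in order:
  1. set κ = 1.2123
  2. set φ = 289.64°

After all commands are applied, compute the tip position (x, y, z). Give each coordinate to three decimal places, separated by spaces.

initial: κ=1.5014, φ=204.86°, ℓ=0.7572
cmd 1: set κ=1.2123 → (κ,φ,ℓ)=(1.2123,204.86°,0.7572) → tip=(-0.2938,-0.1361,0.6553)
cmd 2: set φ=289.64° → (κ,φ,ℓ)=(1.2123,289.64°,0.7572) → tip=(0.1088,-0.3050,0.6553)

0.109 -0.305 0.655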